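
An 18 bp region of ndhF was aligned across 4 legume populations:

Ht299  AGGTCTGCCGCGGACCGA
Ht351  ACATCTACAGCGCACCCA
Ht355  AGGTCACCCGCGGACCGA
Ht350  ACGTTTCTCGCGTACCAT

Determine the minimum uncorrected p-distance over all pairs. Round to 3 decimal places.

0.111

Pairwise Hamming distances:
  Ht299 vs Ht351: 6
  Ht299 vs Ht355: 2
  Ht299 vs Ht350: 7
  Ht351 vs Ht355: 7
  Ht351 vs Ht350: 8
  Ht355 vs Ht350: 7
The smallest is 2 mismatches, between Ht299 and Ht355; p = 2/18 = 0.111.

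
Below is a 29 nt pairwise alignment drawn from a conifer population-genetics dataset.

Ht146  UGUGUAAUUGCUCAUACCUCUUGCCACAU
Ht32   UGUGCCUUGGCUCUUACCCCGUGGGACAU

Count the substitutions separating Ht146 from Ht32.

Differing sites — 5:U/C; 6:A/C; 7:A/U; 9:U/G; 14:A/U; 19:U/C; 21:U/G; 24:C/G; 25:C/G.
That gives 9 mismatches out of 29 aligned sites, so the Hamming distance is 9.

9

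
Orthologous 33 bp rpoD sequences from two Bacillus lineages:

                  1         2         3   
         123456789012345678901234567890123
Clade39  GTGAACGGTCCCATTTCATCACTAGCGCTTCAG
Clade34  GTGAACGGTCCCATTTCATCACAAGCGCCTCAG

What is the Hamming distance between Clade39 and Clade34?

Mismatches occur at site 23 (T→A), site 29 (T→C).
That gives 2 mismatches out of 33 aligned sites, so the Hamming distance is 2.

2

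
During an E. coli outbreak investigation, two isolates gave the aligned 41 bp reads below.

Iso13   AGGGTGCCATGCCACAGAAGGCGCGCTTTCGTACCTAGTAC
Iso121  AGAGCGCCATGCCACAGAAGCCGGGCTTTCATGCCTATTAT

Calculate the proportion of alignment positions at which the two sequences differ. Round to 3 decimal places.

Mismatches occur at site 3 (G→A), site 5 (T→C), site 21 (G→C), site 24 (C→G), site 31 (G→A), site 33 (A→G), site 38 (G→T), site 41 (C→T).
There are 8 differences over 41 sites, so p = 8/41 = 0.195.

0.195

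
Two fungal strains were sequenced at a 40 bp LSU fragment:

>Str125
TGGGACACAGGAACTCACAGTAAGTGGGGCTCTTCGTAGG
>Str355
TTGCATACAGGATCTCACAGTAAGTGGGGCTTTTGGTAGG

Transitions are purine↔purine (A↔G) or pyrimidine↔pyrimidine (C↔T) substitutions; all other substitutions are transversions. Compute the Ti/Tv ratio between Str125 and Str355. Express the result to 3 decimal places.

0.500

Differing sites — 2:G/T (Tv); 4:G/C (Tv); 6:C/T (Ti); 13:A/T (Tv); 32:C/T (Ti); 35:C/G (Tv).
Of the 6 differences, 2 transitions and 4 transversions, so Ti/Tv = 2/4 = 0.500.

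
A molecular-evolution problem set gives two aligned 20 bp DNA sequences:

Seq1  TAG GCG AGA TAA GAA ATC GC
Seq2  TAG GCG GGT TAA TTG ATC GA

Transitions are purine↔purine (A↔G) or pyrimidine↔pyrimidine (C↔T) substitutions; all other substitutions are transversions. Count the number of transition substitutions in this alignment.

Mismatches occur at site 7 (A→G, transition), site 9 (A→T, transversion), site 13 (G→T, transversion), site 14 (A→T, transversion), site 15 (A→G, transition), site 20 (C→A, transversion).
Of the 6 differences, 2 transitions and 4 transversions, so the answer is 2.

2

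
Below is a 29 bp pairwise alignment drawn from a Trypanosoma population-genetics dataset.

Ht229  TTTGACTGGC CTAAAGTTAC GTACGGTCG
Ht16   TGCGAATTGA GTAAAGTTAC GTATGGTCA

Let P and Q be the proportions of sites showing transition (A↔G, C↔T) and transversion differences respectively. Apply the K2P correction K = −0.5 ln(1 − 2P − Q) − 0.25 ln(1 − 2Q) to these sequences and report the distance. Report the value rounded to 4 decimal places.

Mismatches occur at site 2 (T/G, transversion), site 3 (T/C, transition), site 6 (C/A, transversion), site 8 (G/T, transversion), site 10 (C/A, transversion), site 11 (C/G, transversion), site 24 (C/T, transition), site 29 (G/A, transition).
Of the 8 differences, 3 transitions and 5 transversions over 29 sites: P = 3/29 = 0.103448, Q = 5/29 = 0.172414.
d = −0.5·ln(0.620690) − 0.25·ln(0.655172) = −0.5·(-0.476924) − 0.25·(-0.422857) = 0.3442.

0.3442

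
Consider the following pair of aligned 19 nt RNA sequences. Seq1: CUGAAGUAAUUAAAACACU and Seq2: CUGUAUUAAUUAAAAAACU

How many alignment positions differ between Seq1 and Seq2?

3

The sequences differ at positions 4 (A/U), 6 (G/U), 16 (C/A).
That gives 3 mismatches out of 19 aligned sites, so the Hamming distance is 3.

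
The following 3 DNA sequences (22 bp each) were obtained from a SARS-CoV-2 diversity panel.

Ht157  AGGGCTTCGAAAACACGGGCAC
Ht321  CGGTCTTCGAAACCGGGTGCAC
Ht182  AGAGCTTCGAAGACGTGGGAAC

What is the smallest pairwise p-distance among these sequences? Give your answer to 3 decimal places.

0.227

Pairwise Hamming distances:
  Ht157 vs Ht321: 6
  Ht157 vs Ht182: 5
  Ht321 vs Ht182: 8
The smallest is 5 mismatches, between Ht157 and Ht182; p = 5/22 = 0.227.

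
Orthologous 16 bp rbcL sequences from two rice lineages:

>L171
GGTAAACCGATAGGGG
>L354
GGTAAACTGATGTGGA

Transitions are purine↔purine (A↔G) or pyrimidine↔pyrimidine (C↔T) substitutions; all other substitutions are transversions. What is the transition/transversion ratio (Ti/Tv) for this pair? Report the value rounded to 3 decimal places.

Differing sites — 8:C/T (Ti); 12:A/G (Ti); 13:G/T (Tv); 16:G/A (Ti).
Of the 4 differences, 3 transitions and 1 transversion, so Ti/Tv = 3/1 = 3.000.

3.000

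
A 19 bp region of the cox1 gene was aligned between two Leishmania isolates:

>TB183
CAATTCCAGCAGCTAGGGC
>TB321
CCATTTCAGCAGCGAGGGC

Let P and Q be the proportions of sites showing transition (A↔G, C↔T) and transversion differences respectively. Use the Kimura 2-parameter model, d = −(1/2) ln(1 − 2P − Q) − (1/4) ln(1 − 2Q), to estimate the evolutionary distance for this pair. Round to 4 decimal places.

0.1773

Mismatches occur at site 2 (A↔C, transversion), site 6 (C↔T, transition), site 14 (T↔G, transversion).
Of the 3 differences, 1 transition and 2 transversions over 19 sites: P = 1/19 = 0.052632, Q = 2/19 = 0.105263.
d = −0.5·ln(0.789473) − 0.25·ln(0.789474) = −0.5·(-0.236390) − 0.25·(-0.236388) = 0.1773.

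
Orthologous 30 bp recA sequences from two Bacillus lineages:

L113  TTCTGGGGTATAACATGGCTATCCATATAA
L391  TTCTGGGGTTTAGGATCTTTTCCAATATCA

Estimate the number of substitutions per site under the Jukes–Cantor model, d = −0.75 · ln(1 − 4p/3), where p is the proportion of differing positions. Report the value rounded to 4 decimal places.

The sequences differ at positions 10 (A/T), 13 (A/G), 14 (C/G), 17 (G/C), 18 (G/T), 19 (C/T), 21 (A/T), 22 (T/C), 24 (C/A), 29 (A/C).
p = 10/30 = 0.333333.
d = −0.75 · ln(1 − (4/3)·0.333333) = −0.75 · ln(0.555556) = −0.75 · (-0.587786) = 0.4408.

0.4408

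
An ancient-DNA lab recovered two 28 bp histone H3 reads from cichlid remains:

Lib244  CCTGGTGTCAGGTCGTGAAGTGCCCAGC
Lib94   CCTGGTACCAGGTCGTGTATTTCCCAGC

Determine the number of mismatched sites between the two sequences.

5

Mismatches occur at site 7 (G↔A), site 8 (T↔C), site 18 (A↔T), site 20 (G↔T), site 22 (G↔T).
That gives 5 mismatches out of 28 aligned sites, so the Hamming distance is 5.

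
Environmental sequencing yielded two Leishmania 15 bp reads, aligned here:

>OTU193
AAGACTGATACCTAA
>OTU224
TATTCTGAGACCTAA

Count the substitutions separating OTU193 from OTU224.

The sequences differ at positions 1 (A/T), 3 (G/T), 4 (A/T), 9 (T/G).
That gives 4 mismatches out of 15 aligned sites, so the Hamming distance is 4.

4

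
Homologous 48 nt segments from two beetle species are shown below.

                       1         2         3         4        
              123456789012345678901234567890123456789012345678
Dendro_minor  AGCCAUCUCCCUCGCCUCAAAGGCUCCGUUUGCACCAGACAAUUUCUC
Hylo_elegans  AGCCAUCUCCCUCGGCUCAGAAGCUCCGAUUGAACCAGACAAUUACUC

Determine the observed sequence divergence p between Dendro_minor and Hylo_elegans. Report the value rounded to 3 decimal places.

Differing sites — 15:C/G; 20:A/G; 22:G/A; 29:U/A; 33:C/A; 45:U/A.
There are 6 differences over 48 sites, so p = 6/48 = 0.125.

0.125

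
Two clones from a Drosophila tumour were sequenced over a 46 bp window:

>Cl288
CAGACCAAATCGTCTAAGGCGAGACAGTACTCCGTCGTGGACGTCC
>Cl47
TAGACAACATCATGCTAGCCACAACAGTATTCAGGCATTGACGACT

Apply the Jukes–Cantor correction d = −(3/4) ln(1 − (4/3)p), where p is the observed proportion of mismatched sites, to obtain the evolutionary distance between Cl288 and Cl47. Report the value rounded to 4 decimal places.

Mismatches occur at site 1 (C→T), site 6 (C→A), site 8 (A→C), site 12 (G→A), site 14 (C→G), site 15 (T→C), site 16 (A→T), site 19 (G→C), site 21 (G→A), site 22 (A→C), site 23 (G→A), site 30 (C→T), site 33 (C→A), site 35 (T→G), site 37 (G→A), site 39 (G→T), site 44 (T→A), site 46 (C→T).
p = 18/46 = 0.391304.
d = −0.75 · ln(1 − (4/3)·0.391304) = −0.75 · ln(0.478261) = −0.75 · (-0.737599) = 0.5532.

0.5532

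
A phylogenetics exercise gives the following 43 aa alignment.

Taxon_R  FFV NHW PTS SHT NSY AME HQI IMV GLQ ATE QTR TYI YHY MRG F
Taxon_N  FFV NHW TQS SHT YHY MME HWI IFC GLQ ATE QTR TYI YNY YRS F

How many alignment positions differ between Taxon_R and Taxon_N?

The sequences differ at positions 7 (P/T), 8 (T/Q), 13 (N/Y), 14 (S/H), 16 (A/M), 20 (Q/W), 23 (M/F), 24 (V/C), 38 (H/N), 40 (M/Y), 42 (G/S).
That gives 11 mismatches out of 43 aligned sites, so the Hamming distance is 11.

11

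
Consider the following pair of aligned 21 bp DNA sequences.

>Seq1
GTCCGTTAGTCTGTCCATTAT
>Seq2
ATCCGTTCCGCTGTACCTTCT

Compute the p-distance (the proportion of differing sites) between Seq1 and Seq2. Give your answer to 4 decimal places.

Mismatches occur at site 1 (G↔A), site 8 (A↔C), site 9 (G↔C), site 10 (T↔G), site 15 (C↔A), site 17 (A↔C), site 20 (A↔C).
There are 7 differences over 21 sites, so p = 7/21 = 0.3333.

0.3333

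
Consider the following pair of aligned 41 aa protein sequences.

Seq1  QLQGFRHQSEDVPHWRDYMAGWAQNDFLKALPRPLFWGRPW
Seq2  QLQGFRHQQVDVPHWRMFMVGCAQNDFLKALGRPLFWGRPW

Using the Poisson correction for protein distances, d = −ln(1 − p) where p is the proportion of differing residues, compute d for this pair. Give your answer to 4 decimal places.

0.1872

Differing sites — 9:S/Q; 10:E/V; 17:D/M; 18:Y/F; 20:A/V; 22:W/C; 32:P/G.
p = 7/41 = 0.170732.
d = −ln(1 − 0.170732) = −ln(0.829268) = 0.1872.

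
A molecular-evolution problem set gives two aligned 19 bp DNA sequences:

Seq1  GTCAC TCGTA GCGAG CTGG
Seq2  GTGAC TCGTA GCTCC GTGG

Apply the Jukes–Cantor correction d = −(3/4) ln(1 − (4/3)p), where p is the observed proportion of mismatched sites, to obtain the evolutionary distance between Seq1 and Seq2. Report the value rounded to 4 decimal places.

0.3241

Differing sites — 3:C/G; 13:G/T; 14:A/C; 15:G/C; 16:C/G.
p = 5/19 = 0.263158.
d = −0.75 · ln(1 − (4/3)·0.263158) = −0.75 · ln(0.649123) = −0.75 · (-0.432133) = 0.3241.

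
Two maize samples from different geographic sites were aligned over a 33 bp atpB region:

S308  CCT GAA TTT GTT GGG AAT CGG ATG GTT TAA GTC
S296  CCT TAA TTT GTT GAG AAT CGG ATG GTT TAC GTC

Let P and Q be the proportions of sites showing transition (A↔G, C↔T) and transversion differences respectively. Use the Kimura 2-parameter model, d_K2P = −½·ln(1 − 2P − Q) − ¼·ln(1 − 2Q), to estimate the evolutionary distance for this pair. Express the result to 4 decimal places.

The sequences differ at positions 4 (G/T, transversion), 14 (G/A, transition), 30 (A/C, transversion).
Of the 3 differences, 1 transition and 2 transversions over 33 sites: P = 1/33 = 0.030303, Q = 2/33 = 0.060606.
d = −0.5·ln(0.878788) − 0.25·ln(0.878788) = −0.5·(-0.129212) − 0.25·(-0.129212) = 0.0969.

0.0969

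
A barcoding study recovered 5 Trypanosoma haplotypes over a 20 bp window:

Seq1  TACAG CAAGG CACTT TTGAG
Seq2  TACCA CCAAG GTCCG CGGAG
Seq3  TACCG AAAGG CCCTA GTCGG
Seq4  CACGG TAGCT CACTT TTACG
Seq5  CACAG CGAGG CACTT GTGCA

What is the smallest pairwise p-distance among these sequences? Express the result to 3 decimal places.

Pairwise Hamming distances:
  Seq1 vs Seq2: 10
  Seq1 vs Seq3: 7
  Seq1 vs Seq4: 8
  Seq1 vs Seq5: 5
  Seq2 vs Seq3: 12
  Seq2 vs Seq4: 16
  Seq2 vs Seq5: 13
  Seq3 vs Seq4: 11
  Seq3 vs Seq5: 9
  Seq4 vs Seq5: 9
The smallest is 5 mismatches, between Seq1 and Seq5; p = 5/20 = 0.250.

0.250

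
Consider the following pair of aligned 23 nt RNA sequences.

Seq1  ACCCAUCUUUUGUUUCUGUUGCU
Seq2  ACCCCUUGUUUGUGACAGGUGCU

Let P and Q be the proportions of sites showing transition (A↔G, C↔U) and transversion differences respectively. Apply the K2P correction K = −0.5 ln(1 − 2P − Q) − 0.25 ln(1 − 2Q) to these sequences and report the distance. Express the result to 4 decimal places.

Mismatches occur at site 5 (A↔C, transversion), site 7 (C↔U, transition), site 8 (U↔G, transversion), site 14 (U↔G, transversion), site 15 (U↔A, transversion), site 17 (U↔A, transversion), site 19 (U↔G, transversion).
Of the 7 differences, 1 transition and 6 transversions over 23 sites: P = 1/23 = 0.043478, Q = 6/23 = 0.260870.
d = −0.5·ln(0.652174) − 0.25·ln(0.478260) = −0.5·(-0.427444) − 0.25·(-0.737601) = 0.3981.

0.3981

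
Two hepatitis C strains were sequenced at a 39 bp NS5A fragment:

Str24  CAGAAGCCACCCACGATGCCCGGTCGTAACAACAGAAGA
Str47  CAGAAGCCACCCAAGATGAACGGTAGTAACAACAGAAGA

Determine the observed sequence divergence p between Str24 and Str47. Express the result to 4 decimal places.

The sequences differ at positions 14 (C/A), 19 (C/A), 20 (C/A), 25 (C/A).
There are 4 differences over 39 sites, so p = 4/39 = 0.1026.

0.1026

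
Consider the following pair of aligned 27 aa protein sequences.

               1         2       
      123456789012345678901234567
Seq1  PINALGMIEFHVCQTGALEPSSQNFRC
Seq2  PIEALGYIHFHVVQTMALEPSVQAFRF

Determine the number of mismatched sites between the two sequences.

8

Differing sites — 3:N/E; 7:M/Y; 9:E/H; 13:C/V; 16:G/M; 22:S/V; 24:N/A; 27:C/F.
That gives 8 mismatches out of 27 aligned sites, so the Hamming distance is 8.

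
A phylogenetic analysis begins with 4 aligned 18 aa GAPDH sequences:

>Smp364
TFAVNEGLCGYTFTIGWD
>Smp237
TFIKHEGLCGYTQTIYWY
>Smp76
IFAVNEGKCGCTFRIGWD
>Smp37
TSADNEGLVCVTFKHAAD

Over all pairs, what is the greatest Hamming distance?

Pairwise Hamming distances:
  Smp364 vs Smp237: 6
  Smp364 vs Smp76: 4
  Smp364 vs Smp37: 9
  Smp237 vs Smp76: 10
  Smp237 vs Smp37: 13
  Smp76 vs Smp37: 11
The largest is 13, between Smp237 and Smp37.

13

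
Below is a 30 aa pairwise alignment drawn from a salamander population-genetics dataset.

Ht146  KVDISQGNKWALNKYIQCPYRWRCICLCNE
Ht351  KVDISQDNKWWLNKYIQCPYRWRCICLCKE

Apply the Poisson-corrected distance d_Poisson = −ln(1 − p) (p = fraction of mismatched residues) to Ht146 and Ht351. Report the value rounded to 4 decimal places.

Differing sites — 7:G/D; 11:A/W; 29:N/K.
p = 3/30 = 0.100000.
d = −ln(1 − 0.100000) = −ln(0.900000) = 0.1054.

0.1054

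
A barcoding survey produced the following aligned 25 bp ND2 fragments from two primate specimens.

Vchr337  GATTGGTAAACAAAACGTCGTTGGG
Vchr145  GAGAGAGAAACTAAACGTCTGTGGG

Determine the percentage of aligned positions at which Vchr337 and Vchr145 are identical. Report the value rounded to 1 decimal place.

Mismatches occur at site 3 (T↔G), site 4 (T↔A), site 6 (G↔A), site 7 (T↔G), site 12 (A↔T), site 20 (G↔T), site 21 (T↔G).
18 of the 25 sites match, so the percent identity is 18/25 × 100 = 72.0%.

72.0%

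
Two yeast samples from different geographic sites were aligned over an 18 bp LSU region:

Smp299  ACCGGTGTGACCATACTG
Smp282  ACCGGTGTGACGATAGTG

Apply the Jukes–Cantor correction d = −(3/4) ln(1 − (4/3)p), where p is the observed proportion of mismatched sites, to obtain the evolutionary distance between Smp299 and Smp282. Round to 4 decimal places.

The sequences differ at positions 12 (C/G), 16 (C/G).
p = 2/18 = 0.111111.
d = −0.75 · ln(1 − (4/3)·0.111111) = −0.75 · ln(0.851852) = −0.75 · (-0.160342) = 0.1203.

0.1203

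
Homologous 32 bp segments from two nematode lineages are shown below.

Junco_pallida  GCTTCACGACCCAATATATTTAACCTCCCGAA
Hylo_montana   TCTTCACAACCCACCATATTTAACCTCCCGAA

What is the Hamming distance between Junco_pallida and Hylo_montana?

Mismatches occur at site 1 (G→T), site 8 (G→A), site 14 (A→C), site 15 (T→C).
That gives 4 mismatches out of 32 aligned sites, so the Hamming distance is 4.

4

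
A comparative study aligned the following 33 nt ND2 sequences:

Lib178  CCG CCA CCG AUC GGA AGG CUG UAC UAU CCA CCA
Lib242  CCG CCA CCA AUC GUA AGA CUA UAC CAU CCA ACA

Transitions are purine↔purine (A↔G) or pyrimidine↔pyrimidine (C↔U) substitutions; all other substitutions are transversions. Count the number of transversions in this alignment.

The sequences differ at positions 9 (G/A, transition), 14 (G/U, transversion), 18 (G/A, transition), 21 (G/A, transition), 25 (U/C, transition), 31 (C/A, transversion).
Of the 6 differences, 4 transitions and 2 transversions, so the answer is 2.

2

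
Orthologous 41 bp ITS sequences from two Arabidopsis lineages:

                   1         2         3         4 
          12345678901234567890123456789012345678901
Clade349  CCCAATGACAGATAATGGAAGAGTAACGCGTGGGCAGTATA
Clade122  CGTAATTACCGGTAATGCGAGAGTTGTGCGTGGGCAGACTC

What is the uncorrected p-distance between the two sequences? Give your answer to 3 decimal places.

Mismatches occur at site 2 (C/G), site 3 (C/T), site 7 (G/T), site 10 (A/C), site 12 (A/G), site 18 (G/C), site 19 (A/G), site 25 (A/T), site 26 (A/G), site 27 (C/T), site 38 (T/A), site 39 (A/C), site 41 (A/C).
There are 13 differences over 41 sites, so p = 13/41 = 0.317.

0.317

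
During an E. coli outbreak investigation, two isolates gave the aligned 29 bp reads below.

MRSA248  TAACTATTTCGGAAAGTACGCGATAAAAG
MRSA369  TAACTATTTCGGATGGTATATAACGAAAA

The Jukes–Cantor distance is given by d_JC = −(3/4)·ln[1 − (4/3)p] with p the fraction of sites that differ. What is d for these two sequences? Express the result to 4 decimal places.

0.4006

The sequences differ at positions 14 (A/T), 15 (A/G), 19 (C/T), 20 (G/A), 21 (C/T), 22 (G/A), 24 (T/C), 25 (A/G), 29 (G/A).
p = 9/29 = 0.310345.
d = −0.75 · ln(1 − (4/3)·0.310345) = −0.75 · ln(0.586207) = −0.75 · (-0.534082) = 0.4006.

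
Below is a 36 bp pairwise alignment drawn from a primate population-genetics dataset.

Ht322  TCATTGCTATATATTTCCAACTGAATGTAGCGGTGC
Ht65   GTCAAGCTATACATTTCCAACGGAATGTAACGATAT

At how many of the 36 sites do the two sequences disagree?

Differing sites — 1:T/G; 2:C/T; 3:A/C; 4:T/A; 5:T/A; 12:T/C; 22:T/G; 30:G/A; 33:G/A; 35:G/A; 36:C/T.
That gives 11 mismatches out of 36 aligned sites, so the Hamming distance is 11.

11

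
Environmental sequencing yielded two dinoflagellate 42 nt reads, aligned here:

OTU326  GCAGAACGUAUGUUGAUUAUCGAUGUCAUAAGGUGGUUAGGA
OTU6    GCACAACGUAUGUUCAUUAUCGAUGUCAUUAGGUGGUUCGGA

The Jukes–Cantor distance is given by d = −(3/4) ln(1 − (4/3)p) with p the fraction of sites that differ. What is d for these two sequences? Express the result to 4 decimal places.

The sequences differ at positions 4 (G/C), 15 (G/C), 30 (A/U), 39 (A/C).
p = 4/42 = 0.095238.
d = −0.75 · ln(1 − (4/3)·0.095238) = −0.75 · ln(0.873016) = −0.75 · (-0.135801) = 0.1019.

0.1019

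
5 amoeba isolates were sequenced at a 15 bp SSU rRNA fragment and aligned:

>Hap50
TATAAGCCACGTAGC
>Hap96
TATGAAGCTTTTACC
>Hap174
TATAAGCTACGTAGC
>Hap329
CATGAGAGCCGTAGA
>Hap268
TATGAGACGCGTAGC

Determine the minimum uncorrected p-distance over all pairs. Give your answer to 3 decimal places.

Pairwise Hamming distances:
  Hap50 vs Hap96: 7
  Hap50 vs Hap174: 1
  Hap50 vs Hap329: 6
  Hap50 vs Hap268: 3
  Hap96 vs Hap174: 8
  Hap96 vs Hap329: 9
  Hap96 vs Hap268: 6
  Hap174 vs Hap329: 6
  Hap174 vs Hap268: 4
  Hap329 vs Hap268: 4
The smallest is 1 mismatch, between Hap50 and Hap174; p = 1/15 = 0.067.

0.067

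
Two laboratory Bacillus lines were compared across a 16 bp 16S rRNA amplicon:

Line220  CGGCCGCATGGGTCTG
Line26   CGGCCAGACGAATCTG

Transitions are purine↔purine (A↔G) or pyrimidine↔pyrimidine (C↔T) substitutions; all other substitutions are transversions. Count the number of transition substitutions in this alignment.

4

Differing sites — 6:G/A (Ti); 7:C/G (Tv); 9:T/C (Ti); 11:G/A (Ti); 12:G/A (Ti).
Of the 5 differences, 4 transitions and 1 transversion, so the answer is 4.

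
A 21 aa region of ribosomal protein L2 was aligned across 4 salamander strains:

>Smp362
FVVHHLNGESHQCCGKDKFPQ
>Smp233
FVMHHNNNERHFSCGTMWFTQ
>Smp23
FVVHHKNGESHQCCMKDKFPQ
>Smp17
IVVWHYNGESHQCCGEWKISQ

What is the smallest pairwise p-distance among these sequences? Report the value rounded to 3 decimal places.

Pairwise Hamming distances:
  Smp362 vs Smp233: 10
  Smp362 vs Smp23: 2
  Smp362 vs Smp17: 7
  Smp233 vs Smp23: 11
  Smp233 vs Smp17: 13
  Smp23 vs Smp17: 8
The smallest is 2 mismatches, between Smp362 and Smp23; p = 2/21 = 0.095.

0.095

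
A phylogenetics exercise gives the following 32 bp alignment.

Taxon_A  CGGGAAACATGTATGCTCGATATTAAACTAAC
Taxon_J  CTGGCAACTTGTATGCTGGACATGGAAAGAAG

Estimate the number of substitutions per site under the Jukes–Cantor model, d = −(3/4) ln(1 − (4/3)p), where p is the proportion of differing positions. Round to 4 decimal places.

0.4042

Differing sites — 2:G/T; 5:A/C; 9:A/T; 18:C/G; 21:T/C; 24:T/G; 25:A/G; 28:C/A; 29:T/G; 32:C/G.
p = 10/32 = 0.312500.
d = −0.75 · ln(1 − (4/3)·0.312500) = −0.75 · ln(0.583333) = −0.75 · (-0.538997) = 0.4042.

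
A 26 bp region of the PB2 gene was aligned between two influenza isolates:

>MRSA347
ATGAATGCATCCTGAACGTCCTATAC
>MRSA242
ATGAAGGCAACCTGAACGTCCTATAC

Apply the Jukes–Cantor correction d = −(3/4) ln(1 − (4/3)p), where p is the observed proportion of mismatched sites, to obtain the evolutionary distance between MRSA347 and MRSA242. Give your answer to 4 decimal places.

The sequences differ at positions 6 (T/G), 10 (T/A).
p = 2/26 = 0.076923.
d = −0.75 · ln(1 − (4/3)·0.076923) = −0.75 · ln(0.897436) = −0.75 · (-0.108213) = 0.0812.

0.0812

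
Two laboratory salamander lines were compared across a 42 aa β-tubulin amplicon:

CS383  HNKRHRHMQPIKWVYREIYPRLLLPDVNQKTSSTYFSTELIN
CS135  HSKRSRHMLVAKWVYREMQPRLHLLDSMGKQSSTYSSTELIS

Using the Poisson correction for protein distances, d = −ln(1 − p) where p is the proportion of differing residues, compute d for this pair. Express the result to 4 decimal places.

0.4418

Differing sites — 2:N/S; 5:H/S; 9:Q/L; 10:P/V; 11:I/A; 18:I/M; 19:Y/Q; 23:L/H; 25:P/L; 27:V/S; 28:N/M; 29:Q/G; 31:T/Q; 36:F/S; 42:N/S.
p = 15/42 = 0.357143.
d = −ln(1 − 0.357143) = −ln(0.642857) = 0.4418.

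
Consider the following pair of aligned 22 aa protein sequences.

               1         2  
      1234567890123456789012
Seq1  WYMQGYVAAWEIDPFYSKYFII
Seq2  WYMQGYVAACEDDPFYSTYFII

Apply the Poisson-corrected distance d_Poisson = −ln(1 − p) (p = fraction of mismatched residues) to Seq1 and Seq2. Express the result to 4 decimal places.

Differing sites — 10:W/C; 12:I/D; 18:K/T.
p = 3/22 = 0.136364.
d = −ln(1 − 0.136364) = −ln(0.863636) = 0.1466.

0.1466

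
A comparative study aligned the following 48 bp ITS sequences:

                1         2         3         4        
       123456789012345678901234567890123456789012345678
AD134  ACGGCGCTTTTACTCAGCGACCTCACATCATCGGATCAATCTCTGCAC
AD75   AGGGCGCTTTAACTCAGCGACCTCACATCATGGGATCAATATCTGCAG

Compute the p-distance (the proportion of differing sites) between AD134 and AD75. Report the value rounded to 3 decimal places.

The sequences differ at positions 2 (C/G), 11 (T/A), 32 (C/G), 41 (C/A), 48 (C/G).
There are 5 differences over 48 sites, so p = 5/48 = 0.104.

0.104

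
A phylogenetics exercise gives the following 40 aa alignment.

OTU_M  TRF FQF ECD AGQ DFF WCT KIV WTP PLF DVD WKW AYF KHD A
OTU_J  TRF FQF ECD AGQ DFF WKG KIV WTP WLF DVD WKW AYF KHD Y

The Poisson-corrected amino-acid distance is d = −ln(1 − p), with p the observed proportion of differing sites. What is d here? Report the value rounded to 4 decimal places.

Differing sites — 17:C/K; 18:T/G; 25:P/W; 40:A/Y.
p = 4/40 = 0.100000.
d = −ln(1 − 0.100000) = −ln(0.900000) = 0.1054.

0.1054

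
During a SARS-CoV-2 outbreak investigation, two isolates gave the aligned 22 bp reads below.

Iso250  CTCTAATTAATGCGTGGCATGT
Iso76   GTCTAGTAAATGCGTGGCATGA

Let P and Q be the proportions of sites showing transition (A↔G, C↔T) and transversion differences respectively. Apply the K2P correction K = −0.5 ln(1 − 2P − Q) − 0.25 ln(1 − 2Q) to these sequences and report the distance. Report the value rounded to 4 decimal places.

Mismatches occur at site 1 (C→G, transversion), site 6 (A→G, transition), site 8 (T→A, transversion), site 22 (T→A, transversion).
Of the 4 differences, 1 transition and 3 transversions over 22 sites: P = 1/22 = 0.045455, Q = 3/22 = 0.136364.
d = −0.5·ln(0.772726) − 0.25·ln(0.727272) = −0.5·(-0.257831) − 0.25·(-0.318455) = 0.2085.

0.2085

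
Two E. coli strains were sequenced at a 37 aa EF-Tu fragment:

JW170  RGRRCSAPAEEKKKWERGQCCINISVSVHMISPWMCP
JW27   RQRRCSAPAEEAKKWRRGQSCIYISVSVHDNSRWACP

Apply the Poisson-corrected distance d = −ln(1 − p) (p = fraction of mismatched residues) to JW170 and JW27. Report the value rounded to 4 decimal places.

Differing sites — 2:G/Q; 12:K/A; 16:E/R; 20:C/S; 23:N/Y; 30:M/D; 31:I/N; 33:P/R; 35:M/A.
p = 9/37 = 0.243243.
d = −ln(1 − 0.243243) = −ln(0.756757) = 0.2787.

0.2787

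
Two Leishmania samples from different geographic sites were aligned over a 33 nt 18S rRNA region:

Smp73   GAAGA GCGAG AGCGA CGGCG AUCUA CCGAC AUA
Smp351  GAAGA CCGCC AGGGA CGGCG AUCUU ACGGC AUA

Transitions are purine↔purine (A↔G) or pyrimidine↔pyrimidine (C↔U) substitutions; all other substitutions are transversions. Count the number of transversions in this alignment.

Mismatches occur at site 6 (G↔C, transversion), site 9 (A↔C, transversion), site 10 (G↔C, transversion), site 13 (C↔G, transversion), site 25 (A↔U, transversion), site 26 (C↔A, transversion), site 29 (A↔G, transition).
Of the 7 differences, 1 transition and 6 transversions, so the answer is 6.

6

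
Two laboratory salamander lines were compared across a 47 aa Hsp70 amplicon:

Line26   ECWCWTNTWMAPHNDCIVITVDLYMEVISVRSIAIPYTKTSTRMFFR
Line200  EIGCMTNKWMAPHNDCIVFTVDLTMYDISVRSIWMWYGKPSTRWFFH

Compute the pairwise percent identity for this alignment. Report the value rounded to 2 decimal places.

68.09%

Mismatches occur at site 2 (C/I), site 3 (W/G), site 5 (W/M), site 8 (T/K), site 19 (I/F), site 24 (Y/T), site 26 (E/Y), site 27 (V/D), site 34 (A/W), site 35 (I/M), site 36 (P/W), site 38 (T/G), site 40 (T/P), site 44 (M/W), site 47 (R/H).
32 of the 47 sites match, so the percent identity is 32/47 × 100 = 68.09%.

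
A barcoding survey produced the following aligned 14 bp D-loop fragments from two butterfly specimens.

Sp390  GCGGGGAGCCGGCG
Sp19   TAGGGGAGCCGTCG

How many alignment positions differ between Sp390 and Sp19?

Differing sites — 1:G/T; 2:C/A; 12:G/T.
That gives 3 mismatches out of 14 aligned sites, so the Hamming distance is 3.

3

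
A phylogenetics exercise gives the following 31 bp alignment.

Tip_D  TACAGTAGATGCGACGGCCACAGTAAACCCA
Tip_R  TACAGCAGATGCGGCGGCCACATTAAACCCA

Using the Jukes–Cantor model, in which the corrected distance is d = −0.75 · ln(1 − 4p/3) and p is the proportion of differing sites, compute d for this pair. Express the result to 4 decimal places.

0.1036

Differing sites — 6:T/C; 14:A/G; 23:G/T.
p = 3/31 = 0.096774.
d = −0.75 · ln(1 − (4/3)·0.096774) = −0.75 · ln(0.870968) = −0.75 · (-0.138150) = 0.1036.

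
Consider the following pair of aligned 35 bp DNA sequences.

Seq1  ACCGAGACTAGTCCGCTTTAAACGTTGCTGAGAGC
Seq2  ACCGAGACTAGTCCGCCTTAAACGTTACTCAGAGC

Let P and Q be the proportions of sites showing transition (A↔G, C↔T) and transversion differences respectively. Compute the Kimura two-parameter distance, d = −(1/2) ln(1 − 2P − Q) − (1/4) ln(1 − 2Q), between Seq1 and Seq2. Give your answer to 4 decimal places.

0.0918

Mismatches occur at site 17 (T→C, transition), site 27 (G→A, transition), site 30 (G→C, transversion).
Of the 3 differences, 2 transitions and 1 transversion over 35 sites: P = 2/35 = 0.057143, Q = 1/35 = 0.028571.
d = −0.5·ln(0.857143) − 0.25·ln(0.942858) = −0.5·(-0.154151) − 0.25·(-0.058840) = 0.0918.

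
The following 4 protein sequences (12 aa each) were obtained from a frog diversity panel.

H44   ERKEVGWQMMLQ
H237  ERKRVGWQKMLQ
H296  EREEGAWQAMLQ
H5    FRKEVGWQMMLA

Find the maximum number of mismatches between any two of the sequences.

6

Pairwise Hamming distances:
  H44 vs H237: 2
  H44 vs H296: 4
  H44 vs H5: 2
  H237 vs H296: 5
  H237 vs H5: 4
  H296 vs H5: 6
The largest is 6, between H296 and H5.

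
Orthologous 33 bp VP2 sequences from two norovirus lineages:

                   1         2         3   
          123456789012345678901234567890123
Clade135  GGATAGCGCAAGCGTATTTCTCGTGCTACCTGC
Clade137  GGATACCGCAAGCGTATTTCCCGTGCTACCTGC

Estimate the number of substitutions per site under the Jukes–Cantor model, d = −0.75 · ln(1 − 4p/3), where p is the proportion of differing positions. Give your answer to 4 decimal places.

0.0632

The sequences differ at positions 6 (G/C), 21 (T/C).
p = 2/33 = 0.060606.
d = −0.75 · ln(1 − (4/3)·0.060606) = −0.75 · ln(0.919192) = −0.75 · (-0.084260) = 0.0632.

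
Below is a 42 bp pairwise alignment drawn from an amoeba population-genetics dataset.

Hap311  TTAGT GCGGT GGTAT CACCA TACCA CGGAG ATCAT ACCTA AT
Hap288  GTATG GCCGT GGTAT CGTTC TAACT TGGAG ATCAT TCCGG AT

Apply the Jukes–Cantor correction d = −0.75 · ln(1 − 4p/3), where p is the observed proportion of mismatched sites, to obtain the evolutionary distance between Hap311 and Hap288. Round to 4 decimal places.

Mismatches occur at site 1 (T/G), site 4 (G/T), site 5 (T/G), site 8 (G/C), site 17 (A/G), site 18 (C/T), site 19 (C/T), site 20 (A/C), site 23 (C/A), site 25 (A/T), site 26 (C/T), site 36 (A/T), site 39 (T/G), site 40 (A/G).
p = 14/42 = 0.333333.
d = −0.75 · ln(1 − (4/3)·0.333333) = −0.75 · ln(0.555556) = −0.75 · (-0.587786) = 0.4408.

0.4408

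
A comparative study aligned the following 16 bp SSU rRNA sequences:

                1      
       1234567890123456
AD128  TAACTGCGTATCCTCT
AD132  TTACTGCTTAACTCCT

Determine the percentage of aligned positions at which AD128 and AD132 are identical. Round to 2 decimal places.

Differing sites — 2:A/T; 8:G/T; 11:T/A; 13:C/T; 14:T/C.
11 of the 16 sites match, so the percent identity is 11/16 × 100 = 68.75%.

68.75%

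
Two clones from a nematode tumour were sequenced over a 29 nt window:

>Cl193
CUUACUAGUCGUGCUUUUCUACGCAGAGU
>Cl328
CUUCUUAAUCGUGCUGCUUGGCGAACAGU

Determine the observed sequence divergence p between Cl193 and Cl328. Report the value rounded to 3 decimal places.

The sequences differ at positions 4 (A/C), 5 (C/U), 8 (G/A), 16 (U/G), 17 (U/C), 19 (C/U), 20 (U/G), 21 (A/G), 24 (C/A), 26 (G/C).
There are 10 differences over 29 sites, so p = 10/29 = 0.345.

0.345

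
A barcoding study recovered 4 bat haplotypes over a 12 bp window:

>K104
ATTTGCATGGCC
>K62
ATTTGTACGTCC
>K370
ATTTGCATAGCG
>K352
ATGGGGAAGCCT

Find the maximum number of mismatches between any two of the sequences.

7

Pairwise Hamming distances:
  K104 vs K62: 3
  K104 vs K370: 2
  K104 vs K352: 6
  K62 vs K370: 5
  K62 vs K352: 6
  K370 vs K352: 7
The largest is 7, between K370 and K352.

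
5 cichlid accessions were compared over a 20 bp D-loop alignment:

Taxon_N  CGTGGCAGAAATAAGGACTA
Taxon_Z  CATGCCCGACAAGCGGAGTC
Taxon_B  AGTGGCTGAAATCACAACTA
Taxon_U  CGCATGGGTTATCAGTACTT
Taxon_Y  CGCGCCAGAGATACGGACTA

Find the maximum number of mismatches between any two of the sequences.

14

Pairwise Hamming distances:
  Taxon_N vs Taxon_Z: 9
  Taxon_N vs Taxon_B: 5
  Taxon_N vs Taxon_U: 10
  Taxon_N vs Taxon_Y: 4
  Taxon_Z vs Taxon_B: 12
  Taxon_Z vs Taxon_U: 14
  Taxon_Z vs Taxon_Y: 8
  Taxon_B vs Taxon_U: 11
  Taxon_B vs Taxon_Y: 9
  Taxon_U vs Taxon_Y: 10
The largest is 14, between Taxon_Z and Taxon_U.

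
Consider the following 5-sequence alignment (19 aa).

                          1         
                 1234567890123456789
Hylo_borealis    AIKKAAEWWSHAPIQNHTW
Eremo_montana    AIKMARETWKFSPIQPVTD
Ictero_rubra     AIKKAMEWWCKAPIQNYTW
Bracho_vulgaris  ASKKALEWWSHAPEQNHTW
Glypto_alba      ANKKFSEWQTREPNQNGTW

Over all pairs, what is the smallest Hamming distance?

3

Pairwise Hamming distances:
  Hylo_borealis vs Eremo_montana: 9
  Hylo_borealis vs Ictero_rubra: 4
  Hylo_borealis vs Bracho_vulgaris: 3
  Hylo_borealis vs Glypto_alba: 9
  Eremo_montana vs Ictero_rubra: 9
  Eremo_montana vs Bracho_vulgaris: 11
  Eremo_montana vs Glypto_alba: 13
  Ictero_rubra vs Bracho_vulgaris: 6
  Ictero_rubra vs Glypto_alba: 9
  Bracho_vulgaris vs Glypto_alba: 9
The smallest is 3, between Hylo_borealis and Bracho_vulgaris.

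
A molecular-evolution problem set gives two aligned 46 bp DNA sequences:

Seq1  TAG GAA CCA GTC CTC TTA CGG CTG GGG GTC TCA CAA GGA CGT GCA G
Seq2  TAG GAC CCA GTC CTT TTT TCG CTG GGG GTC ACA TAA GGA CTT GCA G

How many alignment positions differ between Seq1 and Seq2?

8

The sequences differ at positions 6 (A/C), 15 (C/T), 18 (A/T), 19 (C/T), 20 (G/C), 31 (T/A), 34 (C/T), 41 (G/T).
That gives 8 mismatches out of 46 aligned sites, so the Hamming distance is 8.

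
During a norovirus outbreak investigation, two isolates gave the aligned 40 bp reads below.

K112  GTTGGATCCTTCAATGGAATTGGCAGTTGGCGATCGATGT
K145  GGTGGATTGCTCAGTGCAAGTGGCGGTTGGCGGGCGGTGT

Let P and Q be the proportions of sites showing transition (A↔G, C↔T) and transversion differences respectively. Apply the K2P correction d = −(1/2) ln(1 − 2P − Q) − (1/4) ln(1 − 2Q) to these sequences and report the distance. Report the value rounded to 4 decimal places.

0.3486

Differing sites — 2:T/G (Tv); 8:C/T (Ti); 9:C/G (Tv); 10:T/C (Ti); 14:A/G (Ti); 17:G/C (Tv); 20:T/G (Tv); 25:A/G (Ti); 33:A/G (Ti); 34:T/G (Tv); 37:A/G (Ti).
Of the 11 differences, 6 transitions and 5 transversions over 40 sites: P = 6/40 = 0.150000, Q = 5/40 = 0.125000.
d = −0.5·ln(0.575000) − 0.25·ln(0.750000) = −0.5·(-0.553385) − 0.25·(-0.287682) = 0.3486.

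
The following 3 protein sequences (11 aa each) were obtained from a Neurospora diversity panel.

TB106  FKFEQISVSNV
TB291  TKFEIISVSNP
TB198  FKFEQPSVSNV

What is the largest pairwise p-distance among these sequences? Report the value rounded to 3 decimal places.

Pairwise Hamming distances:
  TB106 vs TB291: 3
  TB106 vs TB198: 1
  TB291 vs TB198: 4
The largest is 4 mismatches, between TB291 and TB198; p = 4/11 = 0.364.

0.364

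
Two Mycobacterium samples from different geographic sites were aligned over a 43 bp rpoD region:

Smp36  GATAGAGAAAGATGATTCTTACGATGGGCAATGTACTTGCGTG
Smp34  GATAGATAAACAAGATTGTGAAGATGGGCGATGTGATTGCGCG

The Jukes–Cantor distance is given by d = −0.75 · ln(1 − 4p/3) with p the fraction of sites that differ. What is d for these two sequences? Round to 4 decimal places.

0.2784

Differing sites — 7:G/T; 11:G/C; 13:T/A; 18:C/G; 20:T/G; 22:C/A; 30:A/G; 35:A/G; 36:C/A; 42:T/C.
p = 10/43 = 0.232558.
d = −0.75 · ln(1 − (4/3)·0.232558) = −0.75 · ln(0.689923) = −0.75 · (-0.371175) = 0.2784.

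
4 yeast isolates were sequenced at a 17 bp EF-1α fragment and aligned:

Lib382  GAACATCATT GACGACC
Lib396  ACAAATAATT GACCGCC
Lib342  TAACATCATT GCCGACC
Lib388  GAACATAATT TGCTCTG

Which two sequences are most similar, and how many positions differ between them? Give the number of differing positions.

Pairwise Hamming distances:
  Lib382 vs Lib396: 6
  Lib382 vs Lib342: 2
  Lib382 vs Lib388: 7
  Lib396 vs Lib342: 7
  Lib396 vs Lib388: 9
  Lib342 vs Lib388: 8
The smallest is 2, between Lib382 and Lib342.

2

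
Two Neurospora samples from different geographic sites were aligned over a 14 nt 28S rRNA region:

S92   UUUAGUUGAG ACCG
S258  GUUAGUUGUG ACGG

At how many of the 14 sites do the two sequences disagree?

3

Mismatches occur at site 1 (U→G), site 9 (A→U), site 13 (C→G).
That gives 3 mismatches out of 14 aligned sites, so the Hamming distance is 3.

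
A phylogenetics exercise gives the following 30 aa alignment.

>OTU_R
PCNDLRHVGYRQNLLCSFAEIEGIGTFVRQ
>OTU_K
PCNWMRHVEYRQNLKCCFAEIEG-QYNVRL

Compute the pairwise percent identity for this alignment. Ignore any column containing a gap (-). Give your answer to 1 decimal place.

Excluding the 1 gap column leaves 29 comparable sites.
Differing sites — 4:D/W; 5:L/M; 9:G/E; 15:L/K; 17:S/C; 25:G/Q; 26:T/Y; 27:F/N; 30:Q/L.
20 of the 29 comparable sites match, so the percent identity is 20/29 × 100 = 69.0%.

69.0%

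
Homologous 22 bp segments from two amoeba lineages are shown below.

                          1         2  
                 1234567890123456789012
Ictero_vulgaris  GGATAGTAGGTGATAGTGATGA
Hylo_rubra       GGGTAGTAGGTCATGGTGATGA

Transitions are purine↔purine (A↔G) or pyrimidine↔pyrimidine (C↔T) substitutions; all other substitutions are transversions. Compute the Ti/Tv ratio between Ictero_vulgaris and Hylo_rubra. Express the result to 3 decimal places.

Mismatches occur at site 3 (A↔G, transition), site 12 (G↔C, transversion), site 15 (A↔G, transition).
Of the 3 differences, 2 transitions and 1 transversion, so Ti/Tv = 2/1 = 2.000.

2.000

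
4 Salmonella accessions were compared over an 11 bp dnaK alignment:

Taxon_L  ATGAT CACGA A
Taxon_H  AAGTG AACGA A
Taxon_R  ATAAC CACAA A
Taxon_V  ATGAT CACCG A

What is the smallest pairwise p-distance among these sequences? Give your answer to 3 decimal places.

0.182

Pairwise Hamming distances:
  Taxon_L vs Taxon_H: 4
  Taxon_L vs Taxon_R: 3
  Taxon_L vs Taxon_V: 2
  Taxon_H vs Taxon_R: 6
  Taxon_H vs Taxon_V: 6
  Taxon_R vs Taxon_V: 4
The smallest is 2 mismatches, between Taxon_L and Taxon_V; p = 2/11 = 0.182.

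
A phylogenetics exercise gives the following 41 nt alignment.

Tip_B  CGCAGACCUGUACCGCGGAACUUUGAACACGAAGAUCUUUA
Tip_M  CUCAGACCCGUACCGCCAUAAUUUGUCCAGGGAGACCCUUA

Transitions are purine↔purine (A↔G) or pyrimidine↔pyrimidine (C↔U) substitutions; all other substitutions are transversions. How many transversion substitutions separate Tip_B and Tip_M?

The sequences differ at positions 2 (G/U, transversion), 9 (U/C, transition), 17 (G/C, transversion), 18 (G/A, transition), 19 (A/U, transversion), 21 (C/A, transversion), 26 (A/U, transversion), 27 (A/C, transversion), 30 (C/G, transversion), 32 (A/G, transition), 36 (U/C, transition), 38 (U/C, transition).
Of the 12 differences, 5 transitions and 7 transversions, so the answer is 7.

7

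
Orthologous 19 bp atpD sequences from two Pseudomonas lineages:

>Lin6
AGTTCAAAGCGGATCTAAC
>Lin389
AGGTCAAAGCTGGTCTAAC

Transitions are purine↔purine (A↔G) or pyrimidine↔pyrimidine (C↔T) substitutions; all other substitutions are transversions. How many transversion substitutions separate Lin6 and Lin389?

The sequences differ at positions 3 (T/G, transversion), 11 (G/T, transversion), 13 (A/G, transition).
Of the 3 differences, 1 transition and 2 transversions, so the answer is 2.

2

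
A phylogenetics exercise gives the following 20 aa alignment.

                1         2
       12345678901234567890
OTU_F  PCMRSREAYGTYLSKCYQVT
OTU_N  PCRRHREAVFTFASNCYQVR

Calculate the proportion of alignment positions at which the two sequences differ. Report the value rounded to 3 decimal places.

0.400

The sequences differ at positions 3 (M/R), 5 (S/H), 9 (Y/V), 10 (G/F), 12 (Y/F), 13 (L/A), 15 (K/N), 20 (T/R).
There are 8 differences over 20 sites, so p = 8/20 = 0.400.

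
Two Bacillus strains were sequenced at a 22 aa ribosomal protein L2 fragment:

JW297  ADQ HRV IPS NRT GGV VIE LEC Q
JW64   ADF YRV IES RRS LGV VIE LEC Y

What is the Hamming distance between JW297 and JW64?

7

Differing sites — 3:Q/F; 4:H/Y; 8:P/E; 10:N/R; 12:T/S; 13:G/L; 22:Q/Y.
That gives 7 mismatches out of 22 aligned sites, so the Hamming distance is 7.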